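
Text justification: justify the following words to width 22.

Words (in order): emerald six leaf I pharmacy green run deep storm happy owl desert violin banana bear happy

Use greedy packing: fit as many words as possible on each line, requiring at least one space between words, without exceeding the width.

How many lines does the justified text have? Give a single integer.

Answer: 5

Derivation:
Line 1: ['emerald', 'six', 'leaf', 'I'] (min_width=18, slack=4)
Line 2: ['pharmacy', 'green', 'run'] (min_width=18, slack=4)
Line 3: ['deep', 'storm', 'happy', 'owl'] (min_width=20, slack=2)
Line 4: ['desert', 'violin', 'banana'] (min_width=20, slack=2)
Line 5: ['bear', 'happy'] (min_width=10, slack=12)
Total lines: 5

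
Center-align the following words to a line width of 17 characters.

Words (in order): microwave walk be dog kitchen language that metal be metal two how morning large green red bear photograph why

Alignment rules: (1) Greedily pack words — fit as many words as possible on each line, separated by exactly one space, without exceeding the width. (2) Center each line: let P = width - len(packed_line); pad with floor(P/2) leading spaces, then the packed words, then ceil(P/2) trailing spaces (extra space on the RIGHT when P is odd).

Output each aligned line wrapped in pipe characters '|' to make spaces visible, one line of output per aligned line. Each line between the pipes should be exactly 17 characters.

Answer: |microwave walk be|
|   dog kitchen   |
|  language that  |
| metal be metal  |
| two how morning |
| large green red |
| bear photograph |
|       why       |

Derivation:
Line 1: ['microwave', 'walk', 'be'] (min_width=17, slack=0)
Line 2: ['dog', 'kitchen'] (min_width=11, slack=6)
Line 3: ['language', 'that'] (min_width=13, slack=4)
Line 4: ['metal', 'be', 'metal'] (min_width=14, slack=3)
Line 5: ['two', 'how', 'morning'] (min_width=15, slack=2)
Line 6: ['large', 'green', 'red'] (min_width=15, slack=2)
Line 7: ['bear', 'photograph'] (min_width=15, slack=2)
Line 8: ['why'] (min_width=3, slack=14)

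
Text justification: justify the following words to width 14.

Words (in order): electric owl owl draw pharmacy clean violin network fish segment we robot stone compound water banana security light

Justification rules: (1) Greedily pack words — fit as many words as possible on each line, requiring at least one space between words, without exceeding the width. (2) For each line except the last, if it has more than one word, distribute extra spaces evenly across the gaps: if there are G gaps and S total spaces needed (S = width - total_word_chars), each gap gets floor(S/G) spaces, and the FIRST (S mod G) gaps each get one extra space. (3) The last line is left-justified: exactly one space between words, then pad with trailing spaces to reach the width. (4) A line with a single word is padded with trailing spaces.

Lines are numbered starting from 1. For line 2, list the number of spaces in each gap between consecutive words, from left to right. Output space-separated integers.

Answer: 7

Derivation:
Line 1: ['electric', 'owl'] (min_width=12, slack=2)
Line 2: ['owl', 'draw'] (min_width=8, slack=6)
Line 3: ['pharmacy', 'clean'] (min_width=14, slack=0)
Line 4: ['violin', 'network'] (min_width=14, slack=0)
Line 5: ['fish', 'segment'] (min_width=12, slack=2)
Line 6: ['we', 'robot', 'stone'] (min_width=14, slack=0)
Line 7: ['compound', 'water'] (min_width=14, slack=0)
Line 8: ['banana'] (min_width=6, slack=8)
Line 9: ['security', 'light'] (min_width=14, slack=0)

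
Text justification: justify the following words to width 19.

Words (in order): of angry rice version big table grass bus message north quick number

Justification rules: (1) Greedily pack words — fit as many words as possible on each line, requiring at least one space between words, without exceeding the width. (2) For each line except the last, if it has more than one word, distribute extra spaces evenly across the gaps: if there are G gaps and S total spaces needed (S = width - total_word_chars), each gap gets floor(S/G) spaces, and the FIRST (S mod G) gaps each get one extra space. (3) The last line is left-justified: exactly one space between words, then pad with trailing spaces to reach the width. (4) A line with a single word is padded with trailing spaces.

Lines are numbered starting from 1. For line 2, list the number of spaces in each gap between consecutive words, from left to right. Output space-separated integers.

Answer: 2 2

Derivation:
Line 1: ['of', 'angry', 'rice'] (min_width=13, slack=6)
Line 2: ['version', 'big', 'table'] (min_width=17, slack=2)
Line 3: ['grass', 'bus', 'message'] (min_width=17, slack=2)
Line 4: ['north', 'quick', 'number'] (min_width=18, slack=1)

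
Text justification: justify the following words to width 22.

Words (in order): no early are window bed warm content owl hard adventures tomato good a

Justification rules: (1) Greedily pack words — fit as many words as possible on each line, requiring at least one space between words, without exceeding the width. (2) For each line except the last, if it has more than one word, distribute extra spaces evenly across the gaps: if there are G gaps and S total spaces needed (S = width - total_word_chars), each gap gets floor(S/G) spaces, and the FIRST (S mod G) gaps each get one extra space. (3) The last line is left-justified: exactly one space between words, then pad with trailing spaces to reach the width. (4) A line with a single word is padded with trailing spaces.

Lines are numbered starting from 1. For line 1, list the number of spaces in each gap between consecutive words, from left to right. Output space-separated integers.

Answer: 2 2 2

Derivation:
Line 1: ['no', 'early', 'are', 'window'] (min_width=19, slack=3)
Line 2: ['bed', 'warm', 'content', 'owl'] (min_width=20, slack=2)
Line 3: ['hard', 'adventures', 'tomato'] (min_width=22, slack=0)
Line 4: ['good', 'a'] (min_width=6, slack=16)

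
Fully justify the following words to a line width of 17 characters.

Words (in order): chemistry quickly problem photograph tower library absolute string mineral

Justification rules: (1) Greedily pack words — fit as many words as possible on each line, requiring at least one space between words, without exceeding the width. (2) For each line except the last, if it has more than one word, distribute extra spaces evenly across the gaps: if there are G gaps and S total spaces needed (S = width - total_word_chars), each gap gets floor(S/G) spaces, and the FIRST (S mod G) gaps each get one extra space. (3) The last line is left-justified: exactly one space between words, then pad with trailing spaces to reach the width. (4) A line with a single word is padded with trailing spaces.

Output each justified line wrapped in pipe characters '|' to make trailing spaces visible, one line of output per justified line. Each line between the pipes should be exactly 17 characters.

Line 1: ['chemistry', 'quickly'] (min_width=17, slack=0)
Line 2: ['problem'] (min_width=7, slack=10)
Line 3: ['photograph', 'tower'] (min_width=16, slack=1)
Line 4: ['library', 'absolute'] (min_width=16, slack=1)
Line 5: ['string', 'mineral'] (min_width=14, slack=3)

Answer: |chemistry quickly|
|problem          |
|photograph  tower|
|library  absolute|
|string mineral   |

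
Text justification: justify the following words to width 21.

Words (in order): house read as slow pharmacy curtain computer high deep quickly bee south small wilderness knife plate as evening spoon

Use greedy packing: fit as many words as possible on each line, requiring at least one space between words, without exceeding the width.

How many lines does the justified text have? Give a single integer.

Answer: 7

Derivation:
Line 1: ['house', 'read', 'as', 'slow'] (min_width=18, slack=3)
Line 2: ['pharmacy', 'curtain'] (min_width=16, slack=5)
Line 3: ['computer', 'high', 'deep'] (min_width=18, slack=3)
Line 4: ['quickly', 'bee', 'south'] (min_width=17, slack=4)
Line 5: ['small', 'wilderness'] (min_width=16, slack=5)
Line 6: ['knife', 'plate', 'as'] (min_width=14, slack=7)
Line 7: ['evening', 'spoon'] (min_width=13, slack=8)
Total lines: 7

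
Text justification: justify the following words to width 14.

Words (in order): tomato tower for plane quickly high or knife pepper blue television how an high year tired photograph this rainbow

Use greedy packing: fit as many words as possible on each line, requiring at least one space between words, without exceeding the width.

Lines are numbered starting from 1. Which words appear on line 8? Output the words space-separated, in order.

Line 1: ['tomato', 'tower'] (min_width=12, slack=2)
Line 2: ['for', 'plane'] (min_width=9, slack=5)
Line 3: ['quickly', 'high'] (min_width=12, slack=2)
Line 4: ['or', 'knife'] (min_width=8, slack=6)
Line 5: ['pepper', 'blue'] (min_width=11, slack=3)
Line 6: ['television', 'how'] (min_width=14, slack=0)
Line 7: ['an', 'high', 'year'] (min_width=12, slack=2)
Line 8: ['tired'] (min_width=5, slack=9)
Line 9: ['photograph'] (min_width=10, slack=4)
Line 10: ['this', 'rainbow'] (min_width=12, slack=2)

Answer: tired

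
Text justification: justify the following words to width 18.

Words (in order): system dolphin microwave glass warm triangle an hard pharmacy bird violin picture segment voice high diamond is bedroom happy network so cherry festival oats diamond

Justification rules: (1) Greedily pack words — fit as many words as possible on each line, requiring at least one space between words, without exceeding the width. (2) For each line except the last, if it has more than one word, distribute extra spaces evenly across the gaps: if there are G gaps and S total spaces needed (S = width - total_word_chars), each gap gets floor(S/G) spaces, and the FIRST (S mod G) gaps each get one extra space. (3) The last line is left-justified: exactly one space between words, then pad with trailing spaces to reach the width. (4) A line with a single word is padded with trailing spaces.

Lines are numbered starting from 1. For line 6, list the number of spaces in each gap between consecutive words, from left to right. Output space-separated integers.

Line 1: ['system', 'dolphin'] (min_width=14, slack=4)
Line 2: ['microwave', 'glass'] (min_width=15, slack=3)
Line 3: ['warm', 'triangle', 'an'] (min_width=16, slack=2)
Line 4: ['hard', 'pharmacy', 'bird'] (min_width=18, slack=0)
Line 5: ['violin', 'picture'] (min_width=14, slack=4)
Line 6: ['segment', 'voice', 'high'] (min_width=18, slack=0)
Line 7: ['diamond', 'is', 'bedroom'] (min_width=18, slack=0)
Line 8: ['happy', 'network', 'so'] (min_width=16, slack=2)
Line 9: ['cherry', 'festival'] (min_width=15, slack=3)
Line 10: ['oats', 'diamond'] (min_width=12, slack=6)

Answer: 1 1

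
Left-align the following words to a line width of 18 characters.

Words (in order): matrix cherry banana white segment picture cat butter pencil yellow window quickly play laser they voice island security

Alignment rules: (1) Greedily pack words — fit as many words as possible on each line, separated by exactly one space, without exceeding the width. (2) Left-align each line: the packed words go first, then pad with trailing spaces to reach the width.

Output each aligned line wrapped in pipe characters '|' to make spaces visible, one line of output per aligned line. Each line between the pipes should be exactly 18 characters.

Answer: |matrix cherry     |
|banana white      |
|segment picture   |
|cat butter pencil |
|yellow window     |
|quickly play laser|
|they voice island |
|security          |

Derivation:
Line 1: ['matrix', 'cherry'] (min_width=13, slack=5)
Line 2: ['banana', 'white'] (min_width=12, slack=6)
Line 3: ['segment', 'picture'] (min_width=15, slack=3)
Line 4: ['cat', 'butter', 'pencil'] (min_width=17, slack=1)
Line 5: ['yellow', 'window'] (min_width=13, slack=5)
Line 6: ['quickly', 'play', 'laser'] (min_width=18, slack=0)
Line 7: ['they', 'voice', 'island'] (min_width=17, slack=1)
Line 8: ['security'] (min_width=8, slack=10)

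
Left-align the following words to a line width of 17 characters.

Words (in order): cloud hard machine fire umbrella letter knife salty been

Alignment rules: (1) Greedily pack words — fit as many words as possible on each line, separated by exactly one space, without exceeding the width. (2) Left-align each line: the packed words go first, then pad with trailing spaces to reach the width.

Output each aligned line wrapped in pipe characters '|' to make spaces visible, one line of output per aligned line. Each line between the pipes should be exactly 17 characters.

Answer: |cloud hard       |
|machine fire     |
|umbrella letter  |
|knife salty been |

Derivation:
Line 1: ['cloud', 'hard'] (min_width=10, slack=7)
Line 2: ['machine', 'fire'] (min_width=12, slack=5)
Line 3: ['umbrella', 'letter'] (min_width=15, slack=2)
Line 4: ['knife', 'salty', 'been'] (min_width=16, slack=1)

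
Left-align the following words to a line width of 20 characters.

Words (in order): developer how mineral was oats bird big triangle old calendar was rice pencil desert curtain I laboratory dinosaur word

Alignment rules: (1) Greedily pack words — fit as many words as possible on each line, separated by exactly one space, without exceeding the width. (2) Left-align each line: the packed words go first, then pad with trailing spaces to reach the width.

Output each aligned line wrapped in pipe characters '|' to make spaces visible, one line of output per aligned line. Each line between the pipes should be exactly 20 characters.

Line 1: ['developer', 'how'] (min_width=13, slack=7)
Line 2: ['mineral', 'was', 'oats'] (min_width=16, slack=4)
Line 3: ['bird', 'big', 'triangle'] (min_width=17, slack=3)
Line 4: ['old', 'calendar', 'was'] (min_width=16, slack=4)
Line 5: ['rice', 'pencil', 'desert'] (min_width=18, slack=2)
Line 6: ['curtain', 'I', 'laboratory'] (min_width=20, slack=0)
Line 7: ['dinosaur', 'word'] (min_width=13, slack=7)

Answer: |developer how       |
|mineral was oats    |
|bird big triangle   |
|old calendar was    |
|rice pencil desert  |
|curtain I laboratory|
|dinosaur word       |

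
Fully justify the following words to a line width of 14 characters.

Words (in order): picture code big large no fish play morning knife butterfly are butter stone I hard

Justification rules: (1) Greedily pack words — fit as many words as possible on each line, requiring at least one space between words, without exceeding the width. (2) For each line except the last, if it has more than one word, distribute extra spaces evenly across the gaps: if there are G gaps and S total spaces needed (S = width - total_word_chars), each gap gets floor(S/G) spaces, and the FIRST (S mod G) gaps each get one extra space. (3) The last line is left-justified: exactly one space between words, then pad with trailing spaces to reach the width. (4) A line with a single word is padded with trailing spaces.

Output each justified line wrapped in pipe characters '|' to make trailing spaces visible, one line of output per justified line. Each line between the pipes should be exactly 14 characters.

Answer: |picture   code|
|big  large  no|
|fish      play|
|morning  knife|
|butterfly  are|
|butter stone I|
|hard          |

Derivation:
Line 1: ['picture', 'code'] (min_width=12, slack=2)
Line 2: ['big', 'large', 'no'] (min_width=12, slack=2)
Line 3: ['fish', 'play'] (min_width=9, slack=5)
Line 4: ['morning', 'knife'] (min_width=13, slack=1)
Line 5: ['butterfly', 'are'] (min_width=13, slack=1)
Line 6: ['butter', 'stone', 'I'] (min_width=14, slack=0)
Line 7: ['hard'] (min_width=4, slack=10)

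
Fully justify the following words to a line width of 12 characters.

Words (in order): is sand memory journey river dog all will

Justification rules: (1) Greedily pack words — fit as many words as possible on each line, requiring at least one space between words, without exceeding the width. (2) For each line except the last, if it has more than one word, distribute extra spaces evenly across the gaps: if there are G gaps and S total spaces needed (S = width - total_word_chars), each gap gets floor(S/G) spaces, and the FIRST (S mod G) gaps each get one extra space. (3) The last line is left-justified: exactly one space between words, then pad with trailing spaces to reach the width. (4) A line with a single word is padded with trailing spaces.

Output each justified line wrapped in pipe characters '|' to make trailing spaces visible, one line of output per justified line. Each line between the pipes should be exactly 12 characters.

Answer: |is      sand|
|memory      |
|journey     |
|river    dog|
|all will    |

Derivation:
Line 1: ['is', 'sand'] (min_width=7, slack=5)
Line 2: ['memory'] (min_width=6, slack=6)
Line 3: ['journey'] (min_width=7, slack=5)
Line 4: ['river', 'dog'] (min_width=9, slack=3)
Line 5: ['all', 'will'] (min_width=8, slack=4)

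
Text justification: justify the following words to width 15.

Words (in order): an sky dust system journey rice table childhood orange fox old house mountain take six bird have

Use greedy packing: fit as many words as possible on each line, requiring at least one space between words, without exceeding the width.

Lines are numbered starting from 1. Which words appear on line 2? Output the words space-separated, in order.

Line 1: ['an', 'sky', 'dust'] (min_width=11, slack=4)
Line 2: ['system', 'journey'] (min_width=14, slack=1)
Line 3: ['rice', 'table'] (min_width=10, slack=5)
Line 4: ['childhood'] (min_width=9, slack=6)
Line 5: ['orange', 'fox', 'old'] (min_width=14, slack=1)
Line 6: ['house', 'mountain'] (min_width=14, slack=1)
Line 7: ['take', 'six', 'bird'] (min_width=13, slack=2)
Line 8: ['have'] (min_width=4, slack=11)

Answer: system journey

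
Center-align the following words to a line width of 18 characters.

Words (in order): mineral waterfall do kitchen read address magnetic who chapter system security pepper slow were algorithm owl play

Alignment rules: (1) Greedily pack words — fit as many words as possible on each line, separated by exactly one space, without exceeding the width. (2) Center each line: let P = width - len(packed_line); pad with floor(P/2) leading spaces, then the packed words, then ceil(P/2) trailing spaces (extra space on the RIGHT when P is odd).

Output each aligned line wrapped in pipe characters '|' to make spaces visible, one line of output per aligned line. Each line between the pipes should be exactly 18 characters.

Line 1: ['mineral', 'waterfall'] (min_width=17, slack=1)
Line 2: ['do', 'kitchen', 'read'] (min_width=15, slack=3)
Line 3: ['address', 'magnetic'] (min_width=16, slack=2)
Line 4: ['who', 'chapter', 'system'] (min_width=18, slack=0)
Line 5: ['security', 'pepper'] (min_width=15, slack=3)
Line 6: ['slow', 'were'] (min_width=9, slack=9)
Line 7: ['algorithm', 'owl', 'play'] (min_width=18, slack=0)

Answer: |mineral waterfall |
| do kitchen read  |
| address magnetic |
|who chapter system|
| security pepper  |
|    slow were     |
|algorithm owl play|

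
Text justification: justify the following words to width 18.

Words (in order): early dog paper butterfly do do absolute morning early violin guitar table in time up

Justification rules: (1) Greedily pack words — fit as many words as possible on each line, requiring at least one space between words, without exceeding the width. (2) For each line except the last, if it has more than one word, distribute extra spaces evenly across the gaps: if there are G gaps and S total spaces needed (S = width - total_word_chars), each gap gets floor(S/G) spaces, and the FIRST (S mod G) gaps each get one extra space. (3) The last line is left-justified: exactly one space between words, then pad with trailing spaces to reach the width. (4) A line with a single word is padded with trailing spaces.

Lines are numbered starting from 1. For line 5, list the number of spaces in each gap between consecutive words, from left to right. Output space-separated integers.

Answer: 3 2

Derivation:
Line 1: ['early', 'dog', 'paper'] (min_width=15, slack=3)
Line 2: ['butterfly', 'do', 'do'] (min_width=15, slack=3)
Line 3: ['absolute', 'morning'] (min_width=16, slack=2)
Line 4: ['early', 'violin'] (min_width=12, slack=6)
Line 5: ['guitar', 'table', 'in'] (min_width=15, slack=3)
Line 6: ['time', 'up'] (min_width=7, slack=11)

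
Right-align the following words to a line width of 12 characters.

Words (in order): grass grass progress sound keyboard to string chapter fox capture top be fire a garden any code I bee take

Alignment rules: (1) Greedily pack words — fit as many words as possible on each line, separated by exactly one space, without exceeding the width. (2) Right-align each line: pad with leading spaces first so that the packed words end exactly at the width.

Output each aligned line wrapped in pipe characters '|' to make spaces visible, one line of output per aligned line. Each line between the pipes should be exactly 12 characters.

Line 1: ['grass', 'grass'] (min_width=11, slack=1)
Line 2: ['progress'] (min_width=8, slack=4)
Line 3: ['sound'] (min_width=5, slack=7)
Line 4: ['keyboard', 'to'] (min_width=11, slack=1)
Line 5: ['string'] (min_width=6, slack=6)
Line 6: ['chapter', 'fox'] (min_width=11, slack=1)
Line 7: ['capture', 'top'] (min_width=11, slack=1)
Line 8: ['be', 'fire', 'a'] (min_width=9, slack=3)
Line 9: ['garden', 'any'] (min_width=10, slack=2)
Line 10: ['code', 'I', 'bee'] (min_width=10, slack=2)
Line 11: ['take'] (min_width=4, slack=8)

Answer: | grass grass|
|    progress|
|       sound|
| keyboard to|
|      string|
| chapter fox|
| capture top|
|   be fire a|
|  garden any|
|  code I bee|
|        take|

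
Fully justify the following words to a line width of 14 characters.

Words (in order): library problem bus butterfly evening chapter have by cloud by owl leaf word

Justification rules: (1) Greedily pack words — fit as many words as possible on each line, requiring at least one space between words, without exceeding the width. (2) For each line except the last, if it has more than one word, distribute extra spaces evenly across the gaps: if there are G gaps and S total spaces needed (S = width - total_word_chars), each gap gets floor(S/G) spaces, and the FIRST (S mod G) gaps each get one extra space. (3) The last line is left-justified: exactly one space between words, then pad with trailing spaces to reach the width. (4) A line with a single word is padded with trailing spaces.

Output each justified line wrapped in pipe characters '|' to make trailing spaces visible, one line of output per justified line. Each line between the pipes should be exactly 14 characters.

Line 1: ['library'] (min_width=7, slack=7)
Line 2: ['problem', 'bus'] (min_width=11, slack=3)
Line 3: ['butterfly'] (min_width=9, slack=5)
Line 4: ['evening'] (min_width=7, slack=7)
Line 5: ['chapter', 'have'] (min_width=12, slack=2)
Line 6: ['by', 'cloud', 'by'] (min_width=11, slack=3)
Line 7: ['owl', 'leaf', 'word'] (min_width=13, slack=1)

Answer: |library       |
|problem    bus|
|butterfly     |
|evening       |
|chapter   have|
|by   cloud  by|
|owl leaf word |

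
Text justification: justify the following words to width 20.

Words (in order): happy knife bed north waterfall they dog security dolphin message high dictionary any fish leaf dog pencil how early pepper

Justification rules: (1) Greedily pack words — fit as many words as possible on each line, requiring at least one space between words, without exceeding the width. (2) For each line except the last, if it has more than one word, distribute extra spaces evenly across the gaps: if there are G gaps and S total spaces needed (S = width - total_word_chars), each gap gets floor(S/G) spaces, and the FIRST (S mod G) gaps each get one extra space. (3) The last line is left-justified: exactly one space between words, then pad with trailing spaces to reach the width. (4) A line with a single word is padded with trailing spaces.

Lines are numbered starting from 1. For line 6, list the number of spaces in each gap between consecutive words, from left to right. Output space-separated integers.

Answer: 2 1 1

Derivation:
Line 1: ['happy', 'knife', 'bed'] (min_width=15, slack=5)
Line 2: ['north', 'waterfall', 'they'] (min_width=20, slack=0)
Line 3: ['dog', 'security', 'dolphin'] (min_width=20, slack=0)
Line 4: ['message', 'high'] (min_width=12, slack=8)
Line 5: ['dictionary', 'any', 'fish'] (min_width=19, slack=1)
Line 6: ['leaf', 'dog', 'pencil', 'how'] (min_width=19, slack=1)
Line 7: ['early', 'pepper'] (min_width=12, slack=8)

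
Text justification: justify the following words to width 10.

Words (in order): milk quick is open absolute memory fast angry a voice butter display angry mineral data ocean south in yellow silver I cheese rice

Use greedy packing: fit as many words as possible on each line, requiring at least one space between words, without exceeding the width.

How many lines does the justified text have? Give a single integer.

Line 1: ['milk', 'quick'] (min_width=10, slack=0)
Line 2: ['is', 'open'] (min_width=7, slack=3)
Line 3: ['absolute'] (min_width=8, slack=2)
Line 4: ['memory'] (min_width=6, slack=4)
Line 5: ['fast', 'angry'] (min_width=10, slack=0)
Line 6: ['a', 'voice'] (min_width=7, slack=3)
Line 7: ['butter'] (min_width=6, slack=4)
Line 8: ['display'] (min_width=7, slack=3)
Line 9: ['angry'] (min_width=5, slack=5)
Line 10: ['mineral'] (min_width=7, slack=3)
Line 11: ['data', 'ocean'] (min_width=10, slack=0)
Line 12: ['south', 'in'] (min_width=8, slack=2)
Line 13: ['yellow'] (min_width=6, slack=4)
Line 14: ['silver', 'I'] (min_width=8, slack=2)
Line 15: ['cheese'] (min_width=6, slack=4)
Line 16: ['rice'] (min_width=4, slack=6)
Total lines: 16

Answer: 16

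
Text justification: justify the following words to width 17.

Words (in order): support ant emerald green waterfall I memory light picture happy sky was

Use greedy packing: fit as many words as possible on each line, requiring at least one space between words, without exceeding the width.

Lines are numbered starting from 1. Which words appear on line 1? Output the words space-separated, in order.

Line 1: ['support', 'ant'] (min_width=11, slack=6)
Line 2: ['emerald', 'green'] (min_width=13, slack=4)
Line 3: ['waterfall', 'I'] (min_width=11, slack=6)
Line 4: ['memory', 'light'] (min_width=12, slack=5)
Line 5: ['picture', 'happy', 'sky'] (min_width=17, slack=0)
Line 6: ['was'] (min_width=3, slack=14)

Answer: support ant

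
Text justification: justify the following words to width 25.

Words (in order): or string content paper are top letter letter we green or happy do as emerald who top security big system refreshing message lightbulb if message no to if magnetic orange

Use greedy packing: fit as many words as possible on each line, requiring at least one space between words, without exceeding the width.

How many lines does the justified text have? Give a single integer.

Line 1: ['or', 'string', 'content', 'paper'] (min_width=23, slack=2)
Line 2: ['are', 'top', 'letter', 'letter', 'we'] (min_width=24, slack=1)
Line 3: ['green', 'or', 'happy', 'do', 'as'] (min_width=20, slack=5)
Line 4: ['emerald', 'who', 'top', 'security'] (min_width=24, slack=1)
Line 5: ['big', 'system', 'refreshing'] (min_width=21, slack=4)
Line 6: ['message', 'lightbulb', 'if'] (min_width=20, slack=5)
Line 7: ['message', 'no', 'to', 'if', 'magnetic'] (min_width=25, slack=0)
Line 8: ['orange'] (min_width=6, slack=19)
Total lines: 8

Answer: 8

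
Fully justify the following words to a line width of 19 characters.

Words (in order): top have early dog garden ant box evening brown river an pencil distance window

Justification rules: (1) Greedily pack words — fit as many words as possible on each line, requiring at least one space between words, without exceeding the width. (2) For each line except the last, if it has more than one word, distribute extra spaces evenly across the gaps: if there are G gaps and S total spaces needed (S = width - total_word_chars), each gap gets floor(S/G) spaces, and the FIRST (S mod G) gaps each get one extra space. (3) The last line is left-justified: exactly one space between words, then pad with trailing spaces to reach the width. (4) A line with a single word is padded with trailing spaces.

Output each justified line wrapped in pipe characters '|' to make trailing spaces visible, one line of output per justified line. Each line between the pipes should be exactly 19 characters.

Line 1: ['top', 'have', 'early', 'dog'] (min_width=18, slack=1)
Line 2: ['garden', 'ant', 'box'] (min_width=14, slack=5)
Line 3: ['evening', 'brown', 'river'] (min_width=19, slack=0)
Line 4: ['an', 'pencil', 'distance'] (min_width=18, slack=1)
Line 5: ['window'] (min_width=6, slack=13)

Answer: |top  have early dog|
|garden    ant   box|
|evening brown river|
|an  pencil distance|
|window             |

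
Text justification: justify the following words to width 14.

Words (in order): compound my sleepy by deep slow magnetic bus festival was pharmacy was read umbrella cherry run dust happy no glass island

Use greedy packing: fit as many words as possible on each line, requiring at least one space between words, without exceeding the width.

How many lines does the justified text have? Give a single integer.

Answer: 10

Derivation:
Line 1: ['compound', 'my'] (min_width=11, slack=3)
Line 2: ['sleepy', 'by', 'deep'] (min_width=14, slack=0)
Line 3: ['slow', 'magnetic'] (min_width=13, slack=1)
Line 4: ['bus', 'festival'] (min_width=12, slack=2)
Line 5: ['was', 'pharmacy'] (min_width=12, slack=2)
Line 6: ['was', 'read'] (min_width=8, slack=6)
Line 7: ['umbrella'] (min_width=8, slack=6)
Line 8: ['cherry', 'run'] (min_width=10, slack=4)
Line 9: ['dust', 'happy', 'no'] (min_width=13, slack=1)
Line 10: ['glass', 'island'] (min_width=12, slack=2)
Total lines: 10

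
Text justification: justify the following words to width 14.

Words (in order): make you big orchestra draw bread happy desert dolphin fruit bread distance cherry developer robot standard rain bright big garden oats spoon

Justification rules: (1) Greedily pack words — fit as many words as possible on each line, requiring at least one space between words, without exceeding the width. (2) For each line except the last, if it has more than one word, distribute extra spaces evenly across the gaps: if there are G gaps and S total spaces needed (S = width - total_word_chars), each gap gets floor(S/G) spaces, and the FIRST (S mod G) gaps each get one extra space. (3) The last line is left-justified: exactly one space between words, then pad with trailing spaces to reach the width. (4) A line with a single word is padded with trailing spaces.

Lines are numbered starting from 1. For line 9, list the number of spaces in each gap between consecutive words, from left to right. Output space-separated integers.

Answer: 1

Derivation:
Line 1: ['make', 'you', 'big'] (min_width=12, slack=2)
Line 2: ['orchestra', 'draw'] (min_width=14, slack=0)
Line 3: ['bread', 'happy'] (min_width=11, slack=3)
Line 4: ['desert', 'dolphin'] (min_width=14, slack=0)
Line 5: ['fruit', 'bread'] (min_width=11, slack=3)
Line 6: ['distance'] (min_width=8, slack=6)
Line 7: ['cherry'] (min_width=6, slack=8)
Line 8: ['developer'] (min_width=9, slack=5)
Line 9: ['robot', 'standard'] (min_width=14, slack=0)
Line 10: ['rain', 'bright'] (min_width=11, slack=3)
Line 11: ['big', 'garden'] (min_width=10, slack=4)
Line 12: ['oats', 'spoon'] (min_width=10, slack=4)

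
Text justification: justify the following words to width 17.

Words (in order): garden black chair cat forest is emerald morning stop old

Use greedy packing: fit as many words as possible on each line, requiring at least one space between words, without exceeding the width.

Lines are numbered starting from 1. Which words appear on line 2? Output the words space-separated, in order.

Line 1: ['garden', 'black'] (min_width=12, slack=5)
Line 2: ['chair', 'cat', 'forest'] (min_width=16, slack=1)
Line 3: ['is', 'emerald'] (min_width=10, slack=7)
Line 4: ['morning', 'stop', 'old'] (min_width=16, slack=1)

Answer: chair cat forest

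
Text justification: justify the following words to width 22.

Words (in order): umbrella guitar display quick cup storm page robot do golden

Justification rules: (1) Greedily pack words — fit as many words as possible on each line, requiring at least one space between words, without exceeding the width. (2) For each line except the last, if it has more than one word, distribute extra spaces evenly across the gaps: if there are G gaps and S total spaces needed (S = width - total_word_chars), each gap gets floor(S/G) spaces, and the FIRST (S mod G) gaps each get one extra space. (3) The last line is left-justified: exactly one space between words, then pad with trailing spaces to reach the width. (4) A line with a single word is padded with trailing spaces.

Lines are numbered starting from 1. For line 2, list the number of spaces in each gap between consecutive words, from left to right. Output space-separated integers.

Line 1: ['umbrella', 'guitar'] (min_width=15, slack=7)
Line 2: ['display', 'quick', 'cup'] (min_width=17, slack=5)
Line 3: ['storm', 'page', 'robot', 'do'] (min_width=19, slack=3)
Line 4: ['golden'] (min_width=6, slack=16)

Answer: 4 3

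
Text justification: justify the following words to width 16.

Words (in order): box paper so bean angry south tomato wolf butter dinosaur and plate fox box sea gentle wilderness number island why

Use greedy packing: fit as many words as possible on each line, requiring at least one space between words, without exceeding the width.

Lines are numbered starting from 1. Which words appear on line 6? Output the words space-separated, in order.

Answer: box sea gentle

Derivation:
Line 1: ['box', 'paper', 'so'] (min_width=12, slack=4)
Line 2: ['bean', 'angry', 'south'] (min_width=16, slack=0)
Line 3: ['tomato', 'wolf'] (min_width=11, slack=5)
Line 4: ['butter', 'dinosaur'] (min_width=15, slack=1)
Line 5: ['and', 'plate', 'fox'] (min_width=13, slack=3)
Line 6: ['box', 'sea', 'gentle'] (min_width=14, slack=2)
Line 7: ['wilderness'] (min_width=10, slack=6)
Line 8: ['number', 'island'] (min_width=13, slack=3)
Line 9: ['why'] (min_width=3, slack=13)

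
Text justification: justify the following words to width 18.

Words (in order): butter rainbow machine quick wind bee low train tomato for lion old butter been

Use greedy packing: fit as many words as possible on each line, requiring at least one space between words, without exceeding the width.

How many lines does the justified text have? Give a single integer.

Line 1: ['butter', 'rainbow'] (min_width=14, slack=4)
Line 2: ['machine', 'quick', 'wind'] (min_width=18, slack=0)
Line 3: ['bee', 'low', 'train'] (min_width=13, slack=5)
Line 4: ['tomato', 'for', 'lion'] (min_width=15, slack=3)
Line 5: ['old', 'butter', 'been'] (min_width=15, slack=3)
Total lines: 5

Answer: 5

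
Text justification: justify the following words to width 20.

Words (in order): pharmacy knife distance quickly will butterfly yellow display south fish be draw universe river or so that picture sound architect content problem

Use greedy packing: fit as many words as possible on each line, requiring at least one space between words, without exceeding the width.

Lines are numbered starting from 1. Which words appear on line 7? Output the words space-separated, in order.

Answer: that picture sound

Derivation:
Line 1: ['pharmacy', 'knife'] (min_width=14, slack=6)
Line 2: ['distance', 'quickly'] (min_width=16, slack=4)
Line 3: ['will', 'butterfly'] (min_width=14, slack=6)
Line 4: ['yellow', 'display', 'south'] (min_width=20, slack=0)
Line 5: ['fish', 'be', 'draw'] (min_width=12, slack=8)
Line 6: ['universe', 'river', 'or', 'so'] (min_width=20, slack=0)
Line 7: ['that', 'picture', 'sound'] (min_width=18, slack=2)
Line 8: ['architect', 'content'] (min_width=17, slack=3)
Line 9: ['problem'] (min_width=7, slack=13)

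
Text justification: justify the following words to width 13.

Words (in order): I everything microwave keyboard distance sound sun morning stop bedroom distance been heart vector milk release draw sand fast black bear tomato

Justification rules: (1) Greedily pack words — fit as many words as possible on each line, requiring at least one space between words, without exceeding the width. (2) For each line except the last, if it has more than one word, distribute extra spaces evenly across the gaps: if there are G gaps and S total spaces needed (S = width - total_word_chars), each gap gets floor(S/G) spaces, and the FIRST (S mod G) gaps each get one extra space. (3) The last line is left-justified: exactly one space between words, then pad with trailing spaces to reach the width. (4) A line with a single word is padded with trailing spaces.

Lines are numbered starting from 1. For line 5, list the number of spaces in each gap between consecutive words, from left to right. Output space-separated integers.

Line 1: ['I', 'everything'] (min_width=12, slack=1)
Line 2: ['microwave'] (min_width=9, slack=4)
Line 3: ['keyboard'] (min_width=8, slack=5)
Line 4: ['distance'] (min_width=8, slack=5)
Line 5: ['sound', 'sun'] (min_width=9, slack=4)
Line 6: ['morning', 'stop'] (min_width=12, slack=1)
Line 7: ['bedroom'] (min_width=7, slack=6)
Line 8: ['distance', 'been'] (min_width=13, slack=0)
Line 9: ['heart', 'vector'] (min_width=12, slack=1)
Line 10: ['milk', 'release'] (min_width=12, slack=1)
Line 11: ['draw', 'sand'] (min_width=9, slack=4)
Line 12: ['fast', 'black'] (min_width=10, slack=3)
Line 13: ['bear', 'tomato'] (min_width=11, slack=2)

Answer: 5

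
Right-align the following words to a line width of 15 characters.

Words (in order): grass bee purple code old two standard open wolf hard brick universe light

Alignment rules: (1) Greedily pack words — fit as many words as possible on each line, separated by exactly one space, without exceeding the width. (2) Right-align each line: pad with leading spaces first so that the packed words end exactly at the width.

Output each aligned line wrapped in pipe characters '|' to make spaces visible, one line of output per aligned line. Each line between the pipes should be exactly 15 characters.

Line 1: ['grass', 'bee'] (min_width=9, slack=6)
Line 2: ['purple', 'code', 'old'] (min_width=15, slack=0)
Line 3: ['two', 'standard'] (min_width=12, slack=3)
Line 4: ['open', 'wolf', 'hard'] (min_width=14, slack=1)
Line 5: ['brick', 'universe'] (min_width=14, slack=1)
Line 6: ['light'] (min_width=5, slack=10)

Answer: |      grass bee|
|purple code old|
|   two standard|
| open wolf hard|
| brick universe|
|          light|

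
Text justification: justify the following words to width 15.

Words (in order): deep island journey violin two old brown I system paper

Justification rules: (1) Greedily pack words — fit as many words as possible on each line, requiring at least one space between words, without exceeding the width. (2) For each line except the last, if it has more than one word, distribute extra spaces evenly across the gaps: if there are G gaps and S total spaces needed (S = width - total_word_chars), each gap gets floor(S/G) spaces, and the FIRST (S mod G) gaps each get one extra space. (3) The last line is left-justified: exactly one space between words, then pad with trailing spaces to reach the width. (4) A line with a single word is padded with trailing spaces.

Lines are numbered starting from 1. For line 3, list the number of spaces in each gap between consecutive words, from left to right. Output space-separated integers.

Answer: 1 1 1

Derivation:
Line 1: ['deep', 'island'] (min_width=11, slack=4)
Line 2: ['journey', 'violin'] (min_width=14, slack=1)
Line 3: ['two', 'old', 'brown', 'I'] (min_width=15, slack=0)
Line 4: ['system', 'paper'] (min_width=12, slack=3)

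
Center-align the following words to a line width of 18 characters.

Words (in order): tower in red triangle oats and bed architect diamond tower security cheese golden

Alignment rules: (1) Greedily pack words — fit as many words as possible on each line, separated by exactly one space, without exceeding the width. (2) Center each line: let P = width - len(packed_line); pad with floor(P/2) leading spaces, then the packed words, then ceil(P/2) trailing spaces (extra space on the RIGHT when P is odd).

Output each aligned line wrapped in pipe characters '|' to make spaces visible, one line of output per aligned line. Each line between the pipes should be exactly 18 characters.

Answer: |   tower in red   |
|triangle oats and |
|  bed architect   |
|  diamond tower   |
| security cheese  |
|      golden      |

Derivation:
Line 1: ['tower', 'in', 'red'] (min_width=12, slack=6)
Line 2: ['triangle', 'oats', 'and'] (min_width=17, slack=1)
Line 3: ['bed', 'architect'] (min_width=13, slack=5)
Line 4: ['diamond', 'tower'] (min_width=13, slack=5)
Line 5: ['security', 'cheese'] (min_width=15, slack=3)
Line 6: ['golden'] (min_width=6, slack=12)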